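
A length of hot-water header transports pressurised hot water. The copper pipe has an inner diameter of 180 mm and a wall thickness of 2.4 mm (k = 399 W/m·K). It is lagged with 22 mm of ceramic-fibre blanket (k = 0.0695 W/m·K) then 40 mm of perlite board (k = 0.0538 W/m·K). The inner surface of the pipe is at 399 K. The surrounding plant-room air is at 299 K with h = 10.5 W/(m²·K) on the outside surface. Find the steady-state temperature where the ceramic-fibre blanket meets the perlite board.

T ≈ 366 K

Treating each annulus and film as a series resistance:
R_copper pipe wall = ln(92.4/90)/(2π×399×1) = 1.05×10^-5 K/W
R_ceramic-fibre blanket = ln(114.4/92.4)/(2π×0.0695×1) = 0.4891 K/W
R_perlite board = ln(154.4/114.4)/(2π×0.0538×1) = 0.887 K/W
R_outer film = 1/(h_o·2πr_oL) = 1/(10.5×2π×0.1544×1) = 0.09817 K/W
R_total = 1.474 K/W
Q = ΔT/R_total = 100/1.474
Q = 67.8 W/m
T_interface = T_inner − Q·ΣR(inner→interface) = 399 − 67.8×0.4891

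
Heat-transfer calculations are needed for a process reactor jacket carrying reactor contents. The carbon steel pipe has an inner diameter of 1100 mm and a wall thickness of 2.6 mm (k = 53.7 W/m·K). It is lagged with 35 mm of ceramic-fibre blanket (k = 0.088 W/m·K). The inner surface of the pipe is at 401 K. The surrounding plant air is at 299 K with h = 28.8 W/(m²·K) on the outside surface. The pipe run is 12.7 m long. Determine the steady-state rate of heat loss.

Treating each annulus and film as a series resistance:
R_carbon steel pipe wall = ln(552.6/550)/(2π×53.7×12.7) = 1.101×10^-6 K/W
R_ceramic-fibre blanket = ln(587.6/552.6)/(2π×0.088×12.7) = 0.008746 K/W
R_outer film = 1/(h_o·2πr_oL) = 1/(28.8×2π×0.5876×12.7) = 7.405×10^-4 K/W
R_total = 0.009487 K/W
Q = ΔT/R_total = 102/0.009487

Q ≈ 10800 W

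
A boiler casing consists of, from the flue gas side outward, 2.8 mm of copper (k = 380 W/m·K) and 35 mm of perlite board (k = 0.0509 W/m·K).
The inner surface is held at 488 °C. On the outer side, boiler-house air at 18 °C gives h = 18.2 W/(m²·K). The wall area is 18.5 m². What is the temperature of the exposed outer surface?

T ≈ 52.8 °C

Treating each layer as a thermal resistance in series:
R_copper = L/(kA) = 0.0028/(380×18.5) = 3.983×10^-7 K/W
R_perlite board = L/(kA) = 0.035/(0.0509×18.5) = 0.03717 K/W
R_outer film = 1/(h_o·A) = 1/(18.2×18.5) = 0.00297 K/W
R_total = 0.04014 K/W;  Q = ΔT/R_total = 470/0.04014 = 11710 W
T_interface = T_inner − Q·ΣR(inner→interface) = 488 − 11700×0.03717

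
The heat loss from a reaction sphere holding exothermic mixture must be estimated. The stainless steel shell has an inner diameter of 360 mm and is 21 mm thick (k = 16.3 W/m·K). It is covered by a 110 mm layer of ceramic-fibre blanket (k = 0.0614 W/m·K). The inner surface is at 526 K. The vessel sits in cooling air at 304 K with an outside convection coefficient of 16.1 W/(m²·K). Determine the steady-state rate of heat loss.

Each spherical layer contributes R = (1/r_i − 1/r_o)/(4πk):
R_stainless steel shell = (1/0.18 − 1/0.201)/(4π×16.3) = 0.002834 K/W
R_ceramic-fibre blanket = (1/0.201 − 1/0.311)/(4π×0.0614) = 2.281 K/W
R_outer film = 1/(h·4πr_o²) = 1/(16.1×4π×0.311²) = 0.0511 K/W
R_total = 2.335 K/W
Q = ΔT/R_total = 222/2.335

Q ≈ 95.1 W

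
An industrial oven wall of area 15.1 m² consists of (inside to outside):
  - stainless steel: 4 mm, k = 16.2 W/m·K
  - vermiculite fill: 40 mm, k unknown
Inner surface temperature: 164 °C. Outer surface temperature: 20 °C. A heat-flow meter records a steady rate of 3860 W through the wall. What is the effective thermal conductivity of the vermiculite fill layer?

Model the wall as resistances in series:
R_stainless steel = L/(kA) = 0.004/(16.2×15.1) = 1.635×10^-5 K/W
Sum of known resistances R_other = 1.635×10^-5 K/W
Total R = ΔT/Q = 144/3860 = 0.03731 K/W
R_vermiculite fill = R_total − R_other = 0.03729 K/W
k = L/(R·A) = 0.04/(0.03729×15.1)

k ≈ 0.071 W/(m·K)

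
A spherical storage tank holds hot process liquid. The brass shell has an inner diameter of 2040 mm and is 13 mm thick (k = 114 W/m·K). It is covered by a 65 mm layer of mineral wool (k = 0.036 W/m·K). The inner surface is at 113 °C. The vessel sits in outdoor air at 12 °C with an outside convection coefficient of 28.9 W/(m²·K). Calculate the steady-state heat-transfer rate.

Q ≈ 783 W

Radial (spherical) resistances in series:
R_brass shell = (1/1.02 − 1/1.033)/(4π×114) = 8.612×10^-6 K/W
R_mineral wool = (1/1.033 − 1/1.098)/(4π×0.036) = 0.1267 K/W
R_outer film = 1/(h·4πr_o²) = 1/(28.9×4π×1.098²) = 0.002284 K/W
R_total = 0.129 K/W
Q = ΔT/R_total = 101/0.129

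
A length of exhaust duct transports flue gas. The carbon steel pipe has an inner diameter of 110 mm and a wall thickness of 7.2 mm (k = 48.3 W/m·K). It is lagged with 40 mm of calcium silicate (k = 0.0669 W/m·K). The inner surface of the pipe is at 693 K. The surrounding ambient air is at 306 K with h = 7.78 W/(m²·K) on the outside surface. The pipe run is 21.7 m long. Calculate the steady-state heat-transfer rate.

Treating each annulus and film as a series resistance:
R_carbon steel pipe wall = ln(62.2/55)/(2π×48.3×21.7) = 1.868×10^-5 K/W
R_calcium silicate = ln(102.2/62.2)/(2π×0.0669×21.7) = 0.05444 K/W
R_outer film = 1/(h_o·2πr_oL) = 1/(7.78×2π×0.1022×21.7) = 0.009224 K/W
R_total = 0.06368 K/W
Q = ΔT/R_total = 387/0.06368

Q ≈ 6080 W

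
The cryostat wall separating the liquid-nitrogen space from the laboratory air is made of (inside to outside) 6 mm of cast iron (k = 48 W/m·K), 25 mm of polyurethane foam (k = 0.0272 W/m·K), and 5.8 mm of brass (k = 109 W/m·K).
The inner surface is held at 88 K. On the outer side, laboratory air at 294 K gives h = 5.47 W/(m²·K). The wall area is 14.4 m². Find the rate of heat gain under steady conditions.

Series thermal resistances:
R_cast iron = L/(kA) = 0.006/(48×14.4) = 8.681×10^-6 K/W
R_polyurethane foam = L/(kA) = 0.025/(0.0272×14.4) = 0.06383 K/W
R_brass = L/(kA) = 0.0058/(109×14.4) = 3.695×10^-6 K/W
R_outer film = 1/(h_o·A) = 1/(5.47×14.4) = 0.0127 K/W
R_total = 0.07654 K/W
Q = ΔT / R_total = 206 / 0.07654

Q ≈ 2690 W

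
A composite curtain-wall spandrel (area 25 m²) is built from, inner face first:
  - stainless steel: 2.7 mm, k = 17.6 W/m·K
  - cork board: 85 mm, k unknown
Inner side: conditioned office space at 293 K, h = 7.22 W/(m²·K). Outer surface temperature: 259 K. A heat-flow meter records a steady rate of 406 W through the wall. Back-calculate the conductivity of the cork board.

Model the wall as resistances in series:
R_inner film = 1/(h_i·A) = 1/(7.22×25) = 0.00554 K/W
R_stainless steel = L/(kA) = 0.0027/(17.6×25) = 6.136×10^-6 K/W
Sum of known resistances R_other = 0.005546 K/W
Total R = ΔT/Q = 34/406 = 0.08374 K/W
R_cork board = R_total − R_other = 0.0782 K/W
k = L/(R·A) = 0.085/(0.0782×25)

k ≈ 0.0435 W/(m·K)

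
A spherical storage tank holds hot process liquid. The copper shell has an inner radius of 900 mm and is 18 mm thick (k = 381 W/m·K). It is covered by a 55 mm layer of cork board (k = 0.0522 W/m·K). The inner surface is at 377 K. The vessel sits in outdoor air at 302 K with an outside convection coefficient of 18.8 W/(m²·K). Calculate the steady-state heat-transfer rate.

Q ≈ 763 W

Each spherical layer contributes R = (1/r_i − 1/r_o)/(4πk):
R_copper shell = (1/0.9 − 1/0.918)/(4π×381) = 4.55×10^-6 K/W
R_cork board = (1/0.918 − 1/0.973)/(4π×0.0522) = 0.09387 K/W
R_outer film = 1/(h·4πr_o²) = 1/(18.8×4π×0.973²) = 0.004471 K/W
R_total = 0.09835 K/W
Q = ΔT/R_total = 75/0.09835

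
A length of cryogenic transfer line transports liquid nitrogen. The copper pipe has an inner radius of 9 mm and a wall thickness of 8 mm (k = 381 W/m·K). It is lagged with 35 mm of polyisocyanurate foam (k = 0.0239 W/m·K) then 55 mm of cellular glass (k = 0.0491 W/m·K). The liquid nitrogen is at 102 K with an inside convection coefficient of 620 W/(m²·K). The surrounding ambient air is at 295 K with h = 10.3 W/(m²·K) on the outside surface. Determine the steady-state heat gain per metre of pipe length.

Radial resistances (cylindrical: R_cond = ln(r_o/r_i)/(2πkL), R_conv = 1/(h·2πrL)):
R_inner film = 1/(h_i·2πr₁L) = 1/(620×2π×0.009×1) = 0.02852 K/W
R_copper pipe wall = ln(17/9)/(2π×381×1) = 2.657×10^-4 K/W
R_polyisocyanurate foam = ln(52/17)/(2π×0.0239×1) = 7.445 K/W
R_cellular glass = ln(107/52)/(2π×0.0491×1) = 2.339 K/W
R_outer film = 1/(h_o·2πr_oL) = 1/(10.3×2π×0.107×1) = 0.1444 K/W
R_total = 9.957 K/W
Q = ΔT/R_total = 193/9.957

q′ ≈ 19.4 W/m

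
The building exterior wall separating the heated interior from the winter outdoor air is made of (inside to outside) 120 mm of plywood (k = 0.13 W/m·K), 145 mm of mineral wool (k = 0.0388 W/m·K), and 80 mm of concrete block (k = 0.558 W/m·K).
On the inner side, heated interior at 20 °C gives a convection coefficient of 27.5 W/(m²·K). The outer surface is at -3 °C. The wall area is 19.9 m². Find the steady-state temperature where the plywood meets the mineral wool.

T ≈ 15.4 °C

Treating each layer as a thermal resistance in series:
R_inner film = 1/(h_i·A) = 1/(27.5×19.9) = 0.001827 K/W
R_plywood = L/(kA) = 0.12/(0.13×19.9) = 0.04639 K/W
R_mineral wool = L/(kA) = 0.145/(0.0388×19.9) = 0.1878 K/W
R_concrete block = L/(kA) = 0.08/(0.558×19.9) = 0.007204 K/W
R_total = 0.2432 K/W;  Q = ΔT/R_total = 23/0.2432 = 94.57 W
T_interface = T_inner − Q·ΣR(inner→interface) = 20 − 94.6×0.04821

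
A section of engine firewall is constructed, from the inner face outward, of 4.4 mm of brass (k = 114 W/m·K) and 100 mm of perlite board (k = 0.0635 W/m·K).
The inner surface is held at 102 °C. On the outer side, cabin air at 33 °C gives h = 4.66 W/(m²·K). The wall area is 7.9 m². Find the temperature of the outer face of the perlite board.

Using the resistance-network approach (series):
R_brass = L/(kA) = 0.0044/(114×7.9) = 4.886×10^-6 K/W
R_perlite board = L/(kA) = 0.1/(0.0635×7.9) = 0.1993 K/W
R_outer film = 1/(h_o·A) = 1/(4.66×7.9) = 0.02716 K/W
R_total = 0.2265 K/W;  Q = ΔT/R_total = 69/0.2265 = 304.6 W
T_interface = T_inner − Q·ΣR(inner→interface) = 102 − 305×0.1993

T ≈ 41.3 °C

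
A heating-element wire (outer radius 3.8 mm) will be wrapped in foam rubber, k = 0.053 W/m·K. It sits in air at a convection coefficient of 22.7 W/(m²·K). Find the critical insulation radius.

For a cylinder r_cr = k/h = 0.053/22.7
r_cr = 2.33 mm; since the bare radius (3.8 mm) is above r_cr, any added insulation will reduce heat loss.

r_cr ≈ 2.33 mm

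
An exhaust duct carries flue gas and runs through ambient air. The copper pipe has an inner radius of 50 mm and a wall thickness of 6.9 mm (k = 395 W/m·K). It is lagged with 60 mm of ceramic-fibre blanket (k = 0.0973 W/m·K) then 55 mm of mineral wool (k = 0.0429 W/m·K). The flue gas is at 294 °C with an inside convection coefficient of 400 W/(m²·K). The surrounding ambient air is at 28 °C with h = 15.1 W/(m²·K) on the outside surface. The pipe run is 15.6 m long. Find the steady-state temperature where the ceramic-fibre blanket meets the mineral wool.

T ≈ 176 °C

For a radial system each layer contributes R = ln(r_out/r_in)/(2πkL); films add R = 1/(hA).
R_inner film = 1/(h_i·2πr₁L) = 1/(400×2π×0.05×15.6) = 5.101×10^-4 K/W
R_copper pipe wall = ln(56.9/50)/(2π×395×15.6) = 3.339×10^-6 K/W
R_ceramic-fibre blanket = ln(116.9/56.9)/(2π×0.0973×15.6) = 0.0755 K/W
R_mineral wool = ln(171.9/116.9)/(2π×0.0429×15.6) = 0.0917 K/W
R_outer film = 1/(h_o·2πr_oL) = 1/(15.1×2π×0.1719×15.6) = 0.00393 K/W
R_total = 0.1716 K/W
Q = ΔT/R_total = 266/0.1716
Q = 1550 W
T_interface = T_inner − Q·ΣR(inner→interface) = 294 − 1550×0.07601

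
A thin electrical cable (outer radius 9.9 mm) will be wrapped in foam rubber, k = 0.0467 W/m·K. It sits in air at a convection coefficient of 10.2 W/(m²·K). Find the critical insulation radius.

r_cr ≈ 4.58 mm

For a cylinder r_cr = k/h = 0.0467/10.2
r_cr = 4.58 mm; since the bare radius (9.9 mm) is above r_cr, any added insulation will reduce heat loss.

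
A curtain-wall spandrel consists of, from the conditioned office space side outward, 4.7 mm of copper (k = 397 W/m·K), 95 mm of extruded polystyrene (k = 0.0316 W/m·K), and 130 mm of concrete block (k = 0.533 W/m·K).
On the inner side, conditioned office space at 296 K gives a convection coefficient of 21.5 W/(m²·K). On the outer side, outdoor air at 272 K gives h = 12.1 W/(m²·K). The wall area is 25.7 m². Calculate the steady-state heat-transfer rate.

Series thermal resistances:
R_inner film = 1/(h_i·A) = 1/(21.5×25.7) = 0.00181 K/W
R_copper = L/(kA) = 0.0047/(397×25.7) = 4.607×10^-7 K/W
R_extruded polystyrene = L/(kA) = 0.095/(0.0316×25.7) = 0.117 K/W
R_concrete block = L/(kA) = 0.13/(0.533×25.7) = 0.00949 K/W
R_outer film = 1/(h_o·A) = 1/(12.1×25.7) = 0.003216 K/W
R_total = 0.1315 K/W
Q = ΔT / R_total = 24 / 0.1315

Q ≈ 183 W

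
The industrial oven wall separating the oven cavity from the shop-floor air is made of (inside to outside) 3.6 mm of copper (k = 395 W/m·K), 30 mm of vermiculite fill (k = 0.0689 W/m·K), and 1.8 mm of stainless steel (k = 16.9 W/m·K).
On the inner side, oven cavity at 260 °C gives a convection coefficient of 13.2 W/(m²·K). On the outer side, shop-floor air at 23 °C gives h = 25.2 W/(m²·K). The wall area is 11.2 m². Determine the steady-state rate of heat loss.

Series thermal resistances:
R_inner film = 1/(h_i·A) = 1/(13.2×11.2) = 0.006764 K/W
R_copper = L/(kA) = 0.0036/(395×11.2) = 8.137×10^-7 K/W
R_vermiculite fill = L/(kA) = 0.03/(0.0689×11.2) = 0.03888 K/W
R_stainless steel = L/(kA) = 0.0018/(16.9×11.2) = 9.51×10^-6 K/W
R_outer film = 1/(h_o·A) = 1/(25.2×11.2) = 0.003543 K/W
R_total = 0.04919 K/W
Q = ΔT / R_total = 237 / 0.04919

Q ≈ 4820 W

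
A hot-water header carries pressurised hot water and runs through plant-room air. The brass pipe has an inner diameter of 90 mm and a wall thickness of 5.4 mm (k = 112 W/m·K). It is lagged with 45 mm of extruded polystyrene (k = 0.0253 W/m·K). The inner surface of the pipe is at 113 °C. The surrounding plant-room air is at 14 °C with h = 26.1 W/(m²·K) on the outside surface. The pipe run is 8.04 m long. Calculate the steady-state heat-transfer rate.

Per-layer cylindrical resistances, series-summed:
R_brass pipe wall = ln(50.4/45)/(2π×112×8.04) = 2.003×10^-5 K/W
R_extruded polystyrene = ln(95.4/50.4)/(2π×0.0253×8.04) = 0.4993 K/W
R_outer film = 1/(h_o·2πr_oL) = 1/(26.1×2π×0.0954×8.04) = 0.00795 K/W
R_total = 0.5072 K/W
Q = ΔT/R_total = 99/0.5072

Q ≈ 195 W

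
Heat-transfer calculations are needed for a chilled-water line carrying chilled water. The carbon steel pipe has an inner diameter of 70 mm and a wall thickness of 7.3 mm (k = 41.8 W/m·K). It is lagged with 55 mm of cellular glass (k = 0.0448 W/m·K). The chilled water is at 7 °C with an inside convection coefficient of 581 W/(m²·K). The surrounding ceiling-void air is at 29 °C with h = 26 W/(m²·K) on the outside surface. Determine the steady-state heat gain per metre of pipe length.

q′ ≈ 7.26 W/m

Treating each annulus and film as a series resistance:
R_inner film = 1/(h_i·2πr₁L) = 1/(581×2π×0.035×1) = 0.007827 K/W
R_carbon steel pipe wall = ln(42.3/35)/(2π×41.8×1) = 7.213×10^-4 K/W
R_cellular glass = ln(97.3/42.3)/(2π×0.0448×1) = 2.959 K/W
R_outer film = 1/(h_o·2πr_oL) = 1/(26×2π×0.0973×1) = 0.06291 K/W
R_total = 3.031 K/W
Q = ΔT/R_total = 22/3.031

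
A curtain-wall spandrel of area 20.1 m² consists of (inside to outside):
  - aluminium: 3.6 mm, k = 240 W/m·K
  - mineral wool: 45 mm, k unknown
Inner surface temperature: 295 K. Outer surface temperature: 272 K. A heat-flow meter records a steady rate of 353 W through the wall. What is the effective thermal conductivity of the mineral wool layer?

Using the resistance-network approach (series):
R_aluminium = L/(kA) = 0.0036/(240×20.1) = 7.463×10^-7 K/W
Sum of known resistances R_other = 7.463×10^-7 K/W
Total R = ΔT/Q = 23/353 = 0.06516 K/W
R_mineral wool = R_total − R_other = 0.06516 K/W
k = L/(R·A) = 0.045/(0.06516×20.1)

k ≈ 0.0344 W/(m·K)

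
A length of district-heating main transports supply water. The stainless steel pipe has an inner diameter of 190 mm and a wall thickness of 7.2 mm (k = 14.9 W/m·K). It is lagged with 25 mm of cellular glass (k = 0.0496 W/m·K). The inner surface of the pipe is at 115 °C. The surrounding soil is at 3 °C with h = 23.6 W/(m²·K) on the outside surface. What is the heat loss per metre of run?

q′ ≈ 148 W/m

For a radial system each layer contributes R = ln(r_out/r_in)/(2πkL); films add R = 1/(hA).
R_stainless steel pipe wall = ln(102.2/95)/(2π×14.9×1) = 7.803×10^-4 K/W
R_cellular glass = ln(127.2/102.2)/(2π×0.0496×1) = 0.7022 K/W
R_outer film = 1/(h_o·2πr_oL) = 1/(23.6×2π×0.1272×1) = 0.05302 K/W
R_total = 0.756 K/W
Q = ΔT/R_total = 112/0.756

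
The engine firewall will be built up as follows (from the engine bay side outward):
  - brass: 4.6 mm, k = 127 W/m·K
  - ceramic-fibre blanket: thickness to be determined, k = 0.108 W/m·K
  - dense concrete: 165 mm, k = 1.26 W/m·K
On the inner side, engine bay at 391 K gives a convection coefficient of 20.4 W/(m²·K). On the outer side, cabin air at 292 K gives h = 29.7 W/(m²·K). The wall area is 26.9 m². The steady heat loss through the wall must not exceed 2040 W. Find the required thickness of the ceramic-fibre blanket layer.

L ≈ 118 mm

Using the resistance-network approach (series):
R_inner film = 1/(h_i·A) = 1/(20.4×26.9) = 0.001822 K/W
R_brass = L/(kA) = 0.0046/(127×26.9) = 1.346×10^-6 K/W
R_dense concrete = L/(kA) = 0.165/(1.26×26.9) = 0.004868 K/W
R_outer film = 1/(h_o·A) = 1/(29.7×26.9) = 0.001252 K/W
Sum of the known resistances R_other = 0.007943 K/W
Required total resistance R_tot = ΔT/Q_allow = 99/2040 = 0.04853 K/W
R_ceramic-fibre blanket = R_tot − R_other = 0.04059 K/W
L = R·k·A = 0.04059×0.108×26.9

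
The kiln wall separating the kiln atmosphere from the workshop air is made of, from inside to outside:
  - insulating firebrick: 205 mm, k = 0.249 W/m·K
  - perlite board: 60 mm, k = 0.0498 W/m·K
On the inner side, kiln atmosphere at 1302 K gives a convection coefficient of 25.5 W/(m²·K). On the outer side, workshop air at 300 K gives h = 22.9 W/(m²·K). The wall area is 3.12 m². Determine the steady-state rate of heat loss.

Using the resistance-network approach (series):
R_inner film = 1/(h_i·A) = 1/(25.5×3.12) = 0.01257 K/W
R_insulating firebrick = L/(kA) = 0.205/(0.249×3.12) = 0.2639 K/W
R_perlite board = L/(kA) = 0.06/(0.0498×3.12) = 0.3862 K/W
R_outer film = 1/(h_o·A) = 1/(22.9×3.12) = 0.014 K/W
R_total = 0.6766 K/W
Q = ΔT / R_total = 1002 / 0.6766

Q ≈ 1480 W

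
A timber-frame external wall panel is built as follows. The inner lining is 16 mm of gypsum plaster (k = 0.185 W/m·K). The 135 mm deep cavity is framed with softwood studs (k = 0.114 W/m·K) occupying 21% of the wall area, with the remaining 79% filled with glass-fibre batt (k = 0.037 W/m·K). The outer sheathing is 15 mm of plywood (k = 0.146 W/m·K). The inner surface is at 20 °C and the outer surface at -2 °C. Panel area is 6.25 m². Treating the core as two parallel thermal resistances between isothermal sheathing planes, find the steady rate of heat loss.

Q ≈ 50.4 W

Sheathing layers in series; stud and cavity paths in parallel between them.
R_inner = 0.016/(0.185×6.25) = 0.01384 K/W
R_stud  = 0.135/(0.114×0.21×6.25) = 0.9023 K/W
R_cav   = 0.135/(0.037×0.79×6.25) = 0.739 K/W
1/R_core = 1/R_stud + 1/R_cav → R_core = 0.4062 K/W
R_outer = 0.015/(0.146×6.25) = 0.01644 K/W
R_total = 0.4365 K/W
Q = ΔT/R_total = 22/0.4365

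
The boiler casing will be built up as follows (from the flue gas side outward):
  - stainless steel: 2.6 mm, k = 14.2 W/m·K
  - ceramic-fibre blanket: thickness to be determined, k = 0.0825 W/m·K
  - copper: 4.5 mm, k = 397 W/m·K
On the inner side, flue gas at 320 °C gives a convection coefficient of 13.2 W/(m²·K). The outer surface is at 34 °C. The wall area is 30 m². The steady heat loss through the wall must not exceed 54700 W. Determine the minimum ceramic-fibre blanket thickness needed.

L ≈ 6.67 mm

Model the wall as resistances in series:
R_inner film = 1/(h_i·A) = 1/(13.2×30) = 0.002525 K/W
R_stainless steel = L/(kA) = 0.0026/(14.2×30) = 6.103×10^-6 K/W
R_copper = L/(kA) = 0.0045/(397×30) = 3.778×10^-7 K/W
Sum of the known resistances R_other = 0.002532 K/W
Required total resistance R_tot = ΔT/Q_allow = 286/54700 = 0.005229 K/W
R_ceramic-fibre blanket = R_tot − R_other = 0.002697 K/W
L = R·k·A = 0.002697×0.0825×30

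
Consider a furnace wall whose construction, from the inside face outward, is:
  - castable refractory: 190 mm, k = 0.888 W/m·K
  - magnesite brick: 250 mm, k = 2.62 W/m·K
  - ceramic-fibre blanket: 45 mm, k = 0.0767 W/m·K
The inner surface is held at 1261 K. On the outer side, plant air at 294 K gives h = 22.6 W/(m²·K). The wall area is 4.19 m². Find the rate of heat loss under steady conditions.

Series thermal resistances:
R_castable refractory = L/(kA) = 0.19/(0.888×4.19) = 0.05107 K/W
R_magnesite brick = L/(kA) = 0.25/(2.62×4.19) = 0.02277 K/W
R_ceramic-fibre blanket = L/(kA) = 0.045/(0.0767×4.19) = 0.14 K/W
R_outer film = 1/(h_o·A) = 1/(22.6×4.19) = 0.01056 K/W
R_total = 0.2244 K/W
Q = ΔT / R_total = 967 / 0.2244

Q ≈ 4310 W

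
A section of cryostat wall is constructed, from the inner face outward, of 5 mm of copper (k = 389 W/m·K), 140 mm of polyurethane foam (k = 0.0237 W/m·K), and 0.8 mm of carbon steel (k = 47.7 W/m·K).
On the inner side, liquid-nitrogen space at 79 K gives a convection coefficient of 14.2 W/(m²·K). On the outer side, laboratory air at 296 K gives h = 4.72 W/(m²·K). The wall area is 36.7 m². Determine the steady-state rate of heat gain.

Series thermal resistances:
R_inner film = 1/(h_i·A) = 1/(14.2×36.7) = 0.001919 K/W
R_copper = L/(kA) = 0.005/(389×36.7) = 3.502×10^-7 K/W
R_polyurethane foam = L/(kA) = 0.14/(0.0237×36.7) = 0.161 K/W
R_carbon steel = L/(kA) = 0.0008/(47.7×36.7) = 4.57×10^-7 K/W
R_outer film = 1/(h_o·A) = 1/(4.72×36.7) = 0.005773 K/W
R_total = 0.1687 K/W
Q = ΔT / R_total = 217 / 0.1687

Q ≈ 1290 W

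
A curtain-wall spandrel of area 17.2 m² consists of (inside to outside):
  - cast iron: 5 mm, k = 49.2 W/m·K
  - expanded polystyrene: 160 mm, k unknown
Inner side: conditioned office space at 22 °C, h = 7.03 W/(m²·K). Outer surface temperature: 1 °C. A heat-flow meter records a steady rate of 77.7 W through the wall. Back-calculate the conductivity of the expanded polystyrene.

Model the wall as resistances in series:
R_inner film = 1/(h_i·A) = 1/(7.03×17.2) = 0.00827 K/W
R_cast iron = L/(kA) = 0.005/(49.2×17.2) = 5.908×10^-6 K/W
Sum of known resistances R_other = 0.008276 K/W
Total R = ΔT/Q = 21/77.7 = 0.2703 K/W
R_expanded polystyrene = R_total − R_other = 0.262 K/W
k = L/(R·A) = 0.16/(0.262×17.2)

k ≈ 0.0355 W/(m·K)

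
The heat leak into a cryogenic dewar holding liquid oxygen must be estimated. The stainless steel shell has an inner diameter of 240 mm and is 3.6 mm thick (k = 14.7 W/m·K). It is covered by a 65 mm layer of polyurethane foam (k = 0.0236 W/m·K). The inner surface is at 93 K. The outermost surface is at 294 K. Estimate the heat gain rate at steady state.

Each spherical layer contributes R = (1/r_i − 1/r_o)/(4πk):
R_stainless steel shell = (1/0.12 − 1/0.1236)/(4π×14.7) = 0.001314 K/W
R_polyurethane foam = (1/0.1236 − 1/0.1886)/(4π×0.0236) = 9.402 K/W
R_total = 9.404 K/W
Q = ΔT/R_total = 201/9.404

Q ≈ 21.4 W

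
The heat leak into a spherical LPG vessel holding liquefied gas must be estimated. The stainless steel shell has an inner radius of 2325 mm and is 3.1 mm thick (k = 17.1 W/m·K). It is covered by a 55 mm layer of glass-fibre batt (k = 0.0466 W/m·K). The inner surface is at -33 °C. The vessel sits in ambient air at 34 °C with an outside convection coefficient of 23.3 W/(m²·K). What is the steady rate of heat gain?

Q ≈ 3820 W

Radial (spherical) resistances in series:
R_stainless steel shell = (1/2.325 − 1/2.3281)/(4π×17.1) = 2.665×10^-6 K/W
R_glass-fibre batt = (1/2.3281 − 1/2.3831)/(4π×0.0466) = 0.01693 K/W
R_outer film = 1/(h·4πr_o²) = 1/(23.3×4π×2.3831²) = 6.014×10^-4 K/W
R_total = 0.01753 K/W
Q = ΔT/R_total = 67/0.01753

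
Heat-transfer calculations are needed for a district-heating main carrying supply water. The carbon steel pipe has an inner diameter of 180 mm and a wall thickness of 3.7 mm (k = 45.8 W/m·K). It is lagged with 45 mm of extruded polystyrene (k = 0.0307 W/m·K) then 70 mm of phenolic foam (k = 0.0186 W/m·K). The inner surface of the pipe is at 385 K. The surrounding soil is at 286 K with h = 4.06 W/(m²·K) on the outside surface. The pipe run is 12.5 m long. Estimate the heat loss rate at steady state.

For a radial system each layer contributes R = ln(r_out/r_in)/(2πkL); films add R = 1/(hA).
R_carbon steel pipe wall = ln(93.7/90)/(2π×45.8×12.5) = 1.12×10^-5 K/W
R_extruded polystyrene = ln(138.7/93.7)/(2π×0.0307×12.5) = 0.1627 K/W
R_phenolic foam = ln(208.7/138.7)/(2π×0.0186×12.5) = 0.2797 K/W
R_outer film = 1/(h_o·2πr_oL) = 1/(4.06×2π×0.2087×12.5) = 0.01503 K/W
R_total = 0.4574 K/W
Q = ΔT/R_total = 99/0.4574

Q ≈ 216 W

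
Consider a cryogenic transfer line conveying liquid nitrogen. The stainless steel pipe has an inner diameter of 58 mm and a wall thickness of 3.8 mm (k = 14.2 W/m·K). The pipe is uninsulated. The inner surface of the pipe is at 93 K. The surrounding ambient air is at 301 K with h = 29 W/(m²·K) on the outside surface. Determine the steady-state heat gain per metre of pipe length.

q′ ≈ 1230 W/m

Treating each annulus and film as a series resistance:
R_stainless steel pipe wall = ln(32.8/29)/(2π×14.2×1) = 0.00138 K/W
R_outer film = 1/(h_o·2πr_oL) = 1/(29×2π×0.0328×1) = 0.1673 K/W
R_total = 0.1687 K/W
Q = ΔT/R_total = 208/0.1687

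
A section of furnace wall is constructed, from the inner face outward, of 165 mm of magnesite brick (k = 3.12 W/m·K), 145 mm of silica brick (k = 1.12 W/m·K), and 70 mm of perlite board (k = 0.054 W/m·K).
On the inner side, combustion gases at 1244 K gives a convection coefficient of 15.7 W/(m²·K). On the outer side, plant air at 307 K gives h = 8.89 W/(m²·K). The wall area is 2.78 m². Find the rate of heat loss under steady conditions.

Q ≈ 1570 W

Thermal resistances in series:
R_inner film = 1/(h_i·A) = 1/(15.7×2.78) = 0.02291 K/W
R_magnesite brick = L/(kA) = 0.165/(3.12×2.78) = 0.01902 K/W
R_silica brick = L/(kA) = 0.145/(1.12×2.78) = 0.04657 K/W
R_perlite board = L/(kA) = 0.07/(0.054×2.78) = 0.4663 K/W
R_outer film = 1/(h_o·A) = 1/(8.89×2.78) = 0.04046 K/W
R_total = 0.5953 K/W
Q = ΔT / R_total = 937 / 0.5953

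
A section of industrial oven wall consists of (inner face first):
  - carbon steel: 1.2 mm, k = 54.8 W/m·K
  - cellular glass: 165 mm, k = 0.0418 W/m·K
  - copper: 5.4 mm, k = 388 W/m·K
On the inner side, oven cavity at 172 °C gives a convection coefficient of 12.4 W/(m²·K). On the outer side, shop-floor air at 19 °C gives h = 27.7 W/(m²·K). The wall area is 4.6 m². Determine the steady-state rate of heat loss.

Treating each layer as a thermal resistance in series:
R_inner film = 1/(h_i·A) = 1/(12.4×4.6) = 0.01753 K/W
R_carbon steel = L/(kA) = 0.0012/(54.8×4.6) = 4.76×10^-6 K/W
R_cellular glass = L/(kA) = 0.165/(0.0418×4.6) = 0.8581 K/W
R_copper = L/(kA) = 0.0054/(388×4.6) = 3.026×10^-6 K/W
R_outer film = 1/(h_o·A) = 1/(27.7×4.6) = 0.007848 K/W
R_total = 0.8835 K/W
Q = ΔT / R_total = 153 / 0.8835

Q ≈ 173 W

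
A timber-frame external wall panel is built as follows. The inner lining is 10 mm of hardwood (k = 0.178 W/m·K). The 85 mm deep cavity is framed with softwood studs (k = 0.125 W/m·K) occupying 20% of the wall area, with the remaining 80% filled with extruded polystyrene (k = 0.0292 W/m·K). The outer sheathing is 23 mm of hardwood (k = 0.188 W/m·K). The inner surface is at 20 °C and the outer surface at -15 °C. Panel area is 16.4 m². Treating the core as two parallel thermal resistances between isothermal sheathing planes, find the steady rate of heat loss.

Q ≈ 296 W

Sheathing layers in series; stud and cavity paths in parallel between them.
R_inner = 0.01/(0.178×16.4) = 0.003426 K/W
R_stud  = 0.085/(0.125×0.2×16.4) = 0.2073 K/W
R_cav   = 0.085/(0.0292×0.8×16.4) = 0.2219 K/W
1/R_core = 1/R_stud + 1/R_cav → R_core = 0.1072 K/W
R_outer = 0.023/(0.188×16.4) = 0.00746 K/W
R_total = 0.1181 K/W
Q = ΔT/R_total = 35/0.1181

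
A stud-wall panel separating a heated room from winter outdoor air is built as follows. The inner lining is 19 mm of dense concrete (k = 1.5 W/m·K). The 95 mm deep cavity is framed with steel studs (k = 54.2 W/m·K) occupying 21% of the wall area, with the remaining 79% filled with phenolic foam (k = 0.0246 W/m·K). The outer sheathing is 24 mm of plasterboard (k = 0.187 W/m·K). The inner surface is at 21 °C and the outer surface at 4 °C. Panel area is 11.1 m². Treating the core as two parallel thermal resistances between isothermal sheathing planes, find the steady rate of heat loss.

Q ≈ 1260 W

Sheathing layers in series; stud and cavity paths in parallel between them.
R_inner = 0.019/(1.5×11.1) = 0.001141 K/W
R_stud  = 0.095/(54.2×0.21×11.1) = 7.519×10^-4 K/W
R_cav   = 0.095/(0.0246×0.79×11.1) = 0.4404 K/W
1/R_core = 1/R_stud + 1/R_cav → R_core = 7.507×10^-4 K/W
R_outer = 0.024/(0.187×11.1) = 0.01156 K/W
R_total = 0.01345 K/W
Q = ΔT/R_total = 17/0.01345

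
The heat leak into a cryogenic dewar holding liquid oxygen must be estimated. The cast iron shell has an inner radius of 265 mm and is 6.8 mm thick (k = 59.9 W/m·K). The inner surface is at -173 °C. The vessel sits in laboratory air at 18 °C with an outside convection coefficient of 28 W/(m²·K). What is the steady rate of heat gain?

Q ≈ 4950 W

Spherical conduction: R = (1/r_in − 1/r_out)/(4πk) per layer; series-sum.
R_cast iron shell = (1/0.265 − 1/0.2718)/(4π×59.9) = 1.254×10^-4 K/W
R_outer film = 1/(h·4πr_o²) = 1/(28×4π×0.2718²) = 0.03847 K/W
R_total = 0.0386 K/W
Q = ΔT/R_total = 191/0.0386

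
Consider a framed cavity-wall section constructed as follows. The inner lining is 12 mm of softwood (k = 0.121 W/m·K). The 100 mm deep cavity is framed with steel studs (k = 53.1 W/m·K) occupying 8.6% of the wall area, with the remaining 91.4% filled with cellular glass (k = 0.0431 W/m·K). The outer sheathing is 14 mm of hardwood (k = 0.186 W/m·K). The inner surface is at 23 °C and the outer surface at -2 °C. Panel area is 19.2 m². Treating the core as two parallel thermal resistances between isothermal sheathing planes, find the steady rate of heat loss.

Q ≈ 2450 W

Sheathing layers in series; stud and cavity paths in parallel between them.
R_inner = 0.012/(0.121×19.2) = 0.005165 K/W
R_stud  = 0.1/(53.1×0.086×19.2) = 0.001141 K/W
R_cav   = 0.1/(0.0431×0.914×19.2) = 0.1322 K/W
1/R_core = 1/R_stud + 1/R_cav → R_core = 0.001131 K/W
R_outer = 0.014/(0.186×19.2) = 0.00392 K/W
R_total = 0.01022 K/W
Q = ΔT/R_total = 25/0.01022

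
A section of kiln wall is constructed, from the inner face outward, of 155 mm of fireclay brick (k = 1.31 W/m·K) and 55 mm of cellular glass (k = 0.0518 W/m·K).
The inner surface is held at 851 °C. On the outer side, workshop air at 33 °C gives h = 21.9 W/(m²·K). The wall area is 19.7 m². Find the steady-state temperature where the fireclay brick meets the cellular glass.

Using the resistance-network approach (series):
R_fireclay brick = L/(kA) = 0.155/(1.31×19.7) = 0.006006 K/W
R_cellular glass = L/(kA) = 0.055/(0.0518×19.7) = 0.0539 K/W
R_outer film = 1/(h_o·A) = 1/(21.9×19.7) = 0.002318 K/W
R_total = 0.06222 K/W;  Q = ΔT/R_total = 818/0.06222 = 13150 W
T_interface = T_inner − Q·ΣR(inner→interface) = 851 − 13100×0.006006

T ≈ 772 °C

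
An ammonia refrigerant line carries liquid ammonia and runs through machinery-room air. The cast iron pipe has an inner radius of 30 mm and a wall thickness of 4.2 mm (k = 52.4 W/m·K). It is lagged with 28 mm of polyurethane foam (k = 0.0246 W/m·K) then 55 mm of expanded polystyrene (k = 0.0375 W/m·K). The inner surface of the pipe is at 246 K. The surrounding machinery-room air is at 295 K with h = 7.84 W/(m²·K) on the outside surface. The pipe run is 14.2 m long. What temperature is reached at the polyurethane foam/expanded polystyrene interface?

Cylindrical conduction, so R = ln(r₂/r₁)/(2πkL) per layer, in series:
R_cast iron pipe wall = ln(34.2/30)/(2π×52.4×14.2) = 2.803×10^-5 K/W
R_polyurethane foam = ln(62.2/34.2)/(2π×0.0246×14.2) = 0.2725 K/W
R_expanded polystyrene = ln(117.2/62.2)/(2π×0.0375×14.2) = 0.1894 K/W
R_outer film = 1/(h_o·2πr_oL) = 1/(7.84×2π×0.1172×14.2) = 0.0122 K/W
R_total = 0.4741 K/W
Q = ΔT/R_total = 49/0.4741
Q = 103 W
T_interface = T_inner + Q·ΣR(inner→interface) = 246 + 103×0.2725

T ≈ 274 K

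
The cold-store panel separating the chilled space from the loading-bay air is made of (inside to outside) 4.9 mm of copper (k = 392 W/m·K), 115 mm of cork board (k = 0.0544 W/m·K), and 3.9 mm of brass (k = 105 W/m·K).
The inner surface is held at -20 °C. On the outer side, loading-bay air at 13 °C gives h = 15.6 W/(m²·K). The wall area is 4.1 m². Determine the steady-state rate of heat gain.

Model the wall as resistances in series:
R_copper = L/(kA) = 0.0049/(392×4.1) = 3.049×10^-6 K/W
R_cork board = L/(kA) = 0.115/(0.0544×4.1) = 0.5156 K/W
R_brass = L/(kA) = 0.0039/(105×4.1) = 9.059×10^-6 K/W
R_outer film = 1/(h_o·A) = 1/(15.6×4.1) = 0.01563 K/W
R_total = 0.5312 K/W
Q = ΔT / R_total = 33 / 0.5312

Q ≈ 62.1 W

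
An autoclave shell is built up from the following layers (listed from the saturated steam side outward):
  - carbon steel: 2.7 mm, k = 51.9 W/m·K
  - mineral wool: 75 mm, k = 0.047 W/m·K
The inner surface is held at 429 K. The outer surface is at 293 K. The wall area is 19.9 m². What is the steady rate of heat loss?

Q ≈ 1700 W

Thermal resistances in series:
R_carbon steel = L/(kA) = 0.0027/(51.9×19.9) = 2.614×10^-6 K/W
R_mineral wool = L/(kA) = 0.075/(0.047×19.9) = 0.08019 K/W
R_total = 0.08019 K/W
Q = ΔT / R_total = 136 / 0.08019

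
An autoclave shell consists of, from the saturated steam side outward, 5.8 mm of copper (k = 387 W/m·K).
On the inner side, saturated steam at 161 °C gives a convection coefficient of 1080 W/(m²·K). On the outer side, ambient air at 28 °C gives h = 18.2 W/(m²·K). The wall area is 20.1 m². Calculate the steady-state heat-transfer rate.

Q ≈ 47800 W

Model the wall as resistances in series:
R_inner film = 1/(h_i·A) = 1/(1080×20.1) = 4.607×10^-5 K/W
R_copper = L/(kA) = 0.0058/(387×20.1) = 7.456×10^-7 K/W
R_outer film = 1/(h_o·A) = 1/(18.2×20.1) = 0.002734 K/W
R_total = 0.00278 K/W
Q = ΔT / R_total = 133 / 0.00278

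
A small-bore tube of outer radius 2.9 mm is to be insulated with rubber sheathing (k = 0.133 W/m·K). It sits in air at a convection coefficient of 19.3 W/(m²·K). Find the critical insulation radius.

For a cylinder r_cr = k/h = 0.133/19.3
r_cr = 6.89 mm; since the bare radius (2.9 mm) is below r_cr, adding a thin layer of insulation will *increase* heat loss.

r_cr ≈ 6.89 mm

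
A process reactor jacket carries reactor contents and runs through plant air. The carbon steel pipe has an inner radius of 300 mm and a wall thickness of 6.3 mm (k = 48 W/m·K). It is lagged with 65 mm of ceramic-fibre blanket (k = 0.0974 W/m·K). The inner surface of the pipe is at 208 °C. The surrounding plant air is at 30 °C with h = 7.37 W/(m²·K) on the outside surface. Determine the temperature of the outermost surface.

For a radial system each layer contributes R = ln(r_out/r_in)/(2πkL); films add R = 1/(hA).
R_carbon steel pipe wall = ln(306.3/300)/(2π×48×1) = 6.891×10^-5 K/W
R_ceramic-fibre blanket = ln(371.3/306.3)/(2π×0.0974×1) = 0.3145 K/W
R_outer film = 1/(h_o·2πr_oL) = 1/(7.37×2π×0.3713×1) = 0.05816 K/W
R_total = 0.3727 K/W
Q = ΔT/R_total = 178/0.3727
Q = 478 W/m
T_interface = T_inner − Q·ΣR(inner→interface) = 208 − 478×0.3145

T ≈ 57.8 °C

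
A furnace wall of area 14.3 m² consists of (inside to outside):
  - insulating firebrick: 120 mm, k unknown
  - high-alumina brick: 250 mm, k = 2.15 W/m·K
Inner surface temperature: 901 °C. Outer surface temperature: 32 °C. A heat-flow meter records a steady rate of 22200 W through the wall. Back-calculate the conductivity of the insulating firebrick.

Using the resistance-network approach (series):
R_high-alumina brick = L/(kA) = 0.25/(2.15×14.3) = 0.008131 K/W
Sum of known resistances R_other = 0.008131 K/W
Total R = ΔT/Q = 869/22200 = 0.03914 K/W
R_insulating firebrick = R_total − R_other = 0.03101 K/W
k = L/(R·A) = 0.12/(0.03101×14.3)

k ≈ 0.271 W/(m·K)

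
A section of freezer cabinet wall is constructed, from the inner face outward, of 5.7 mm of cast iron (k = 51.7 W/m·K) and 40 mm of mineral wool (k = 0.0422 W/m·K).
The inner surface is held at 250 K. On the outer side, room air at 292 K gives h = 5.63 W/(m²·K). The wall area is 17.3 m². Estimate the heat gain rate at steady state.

Q ≈ 646 W

Series thermal resistances:
R_cast iron = L/(kA) = 0.0057/(51.7×17.3) = 6.373×10^-6 K/W
R_mineral wool = L/(kA) = 0.04/(0.0422×17.3) = 0.05479 K/W
R_outer film = 1/(h_o·A) = 1/(5.63×17.3) = 0.01027 K/W
R_total = 0.06506 K/W
Q = ΔT / R_total = 42 / 0.06506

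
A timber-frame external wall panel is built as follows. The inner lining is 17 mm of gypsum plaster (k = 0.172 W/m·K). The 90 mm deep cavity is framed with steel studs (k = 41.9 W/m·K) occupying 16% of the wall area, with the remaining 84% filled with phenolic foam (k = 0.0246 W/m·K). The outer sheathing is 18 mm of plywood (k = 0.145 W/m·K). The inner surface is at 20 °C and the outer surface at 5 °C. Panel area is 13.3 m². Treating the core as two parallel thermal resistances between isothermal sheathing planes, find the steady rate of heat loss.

Q ≈ 844 W

Sheathing layers in series; stud and cavity paths in parallel between them.
R_inner = 0.017/(0.172×13.3) = 0.007431 K/W
R_stud  = 0.09/(41.9×0.16×13.3) = 0.001009 K/W
R_cav   = 0.09/(0.0246×0.84×13.3) = 0.3275 K/W
1/R_core = 1/R_stud + 1/R_cav → R_core = 0.001006 K/W
R_outer = 0.018/(0.145×13.3) = 0.009334 K/W
R_total = 0.01777 K/W
Q = ΔT/R_total = 15/0.01777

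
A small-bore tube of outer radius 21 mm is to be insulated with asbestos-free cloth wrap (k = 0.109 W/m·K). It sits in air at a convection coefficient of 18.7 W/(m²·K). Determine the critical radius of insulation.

r_cr ≈ 5.83 mm

For a cylinder r_cr = k/h = 0.109/18.7
r_cr = 5.83 mm; since the bare radius (21 mm) is above r_cr, any added insulation will reduce heat loss.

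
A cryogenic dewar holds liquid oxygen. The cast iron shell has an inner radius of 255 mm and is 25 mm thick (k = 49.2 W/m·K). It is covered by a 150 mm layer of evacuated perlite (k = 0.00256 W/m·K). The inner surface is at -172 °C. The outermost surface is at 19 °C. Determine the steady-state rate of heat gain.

Q ≈ 4.93 W

Spherical conduction: R = (1/r_in − 1/r_out)/(4πk) per layer; series-sum.
R_cast iron shell = (1/0.255 − 1/0.28)/(4π×49.2) = 5.663×10^-4 K/W
R_evacuated perlite = (1/0.28 − 1/0.43)/(4π×0.00256) = 38.73 K/W
R_total = 38.73 K/W
Q = ΔT/R_total = 191/38.73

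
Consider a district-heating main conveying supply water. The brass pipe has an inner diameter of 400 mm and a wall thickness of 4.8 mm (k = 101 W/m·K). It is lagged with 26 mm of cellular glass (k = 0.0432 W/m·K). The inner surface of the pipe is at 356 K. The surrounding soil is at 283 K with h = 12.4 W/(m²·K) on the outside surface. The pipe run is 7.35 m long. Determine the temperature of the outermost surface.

T ≈ 291 K

For a radial system each layer contributes R = ln(r_out/r_in)/(2πkL); films add R = 1/(hA).
R_brass pipe wall = ln(204.8/200)/(2π×101×7.35) = 5.085×10^-6 K/W
R_cellular glass = ln(230.8/204.8)/(2π×0.0432×7.35) = 0.05991 K/W
R_outer film = 1/(h_o·2πr_oL) = 1/(12.4×2π×0.2308×7.35) = 0.007566 K/W
R_total = 0.06748 K/W
Q = ΔT/R_total = 73/0.06748
Q = 1080 W
T_interface = T_inner − Q·ΣR(inner→interface) = 356 − 1080×0.05991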